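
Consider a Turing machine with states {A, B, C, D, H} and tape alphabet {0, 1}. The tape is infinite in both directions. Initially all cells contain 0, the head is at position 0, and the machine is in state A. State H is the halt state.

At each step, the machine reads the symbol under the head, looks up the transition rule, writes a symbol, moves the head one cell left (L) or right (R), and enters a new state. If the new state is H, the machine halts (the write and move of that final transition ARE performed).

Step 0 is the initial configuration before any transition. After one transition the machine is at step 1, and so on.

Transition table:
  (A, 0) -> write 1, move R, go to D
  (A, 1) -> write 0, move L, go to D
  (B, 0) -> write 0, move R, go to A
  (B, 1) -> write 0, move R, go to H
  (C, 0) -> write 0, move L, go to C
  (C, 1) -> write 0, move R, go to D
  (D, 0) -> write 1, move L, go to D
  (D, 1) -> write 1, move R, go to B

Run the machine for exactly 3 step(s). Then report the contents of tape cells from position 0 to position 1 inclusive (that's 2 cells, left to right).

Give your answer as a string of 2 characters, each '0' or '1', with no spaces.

Step 1: in state A at pos 0, read 0 -> (A,0)->write 1,move R,goto D. Now: state=D, head=1, tape[-1..2]=0100 (head:   ^)
Step 2: in state D at pos 1, read 0 -> (D,0)->write 1,move L,goto D. Now: state=D, head=0, tape[-1..2]=0110 (head:  ^)
Step 3: in state D at pos 0, read 1 -> (D,1)->write 1,move R,goto B. Now: state=B, head=1, tape[-1..2]=0110 (head:   ^)

Answer: 11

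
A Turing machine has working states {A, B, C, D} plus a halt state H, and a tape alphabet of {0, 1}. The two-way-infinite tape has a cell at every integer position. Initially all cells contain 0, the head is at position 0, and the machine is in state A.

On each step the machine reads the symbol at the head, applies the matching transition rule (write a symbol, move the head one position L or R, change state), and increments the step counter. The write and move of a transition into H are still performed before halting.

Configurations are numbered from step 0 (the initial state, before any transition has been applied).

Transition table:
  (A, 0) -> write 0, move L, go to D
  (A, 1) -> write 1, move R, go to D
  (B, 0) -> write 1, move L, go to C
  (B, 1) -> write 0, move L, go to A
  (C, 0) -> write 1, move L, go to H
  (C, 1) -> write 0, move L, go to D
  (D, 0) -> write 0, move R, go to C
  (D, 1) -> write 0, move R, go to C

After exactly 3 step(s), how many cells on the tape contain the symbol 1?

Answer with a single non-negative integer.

Step 1: in state A at pos 0, read 0 -> (A,0)->write 0,move L,goto D. Now: state=D, head=-1, tape[-2..1]=0000 (head:  ^)
Step 2: in state D at pos -1, read 0 -> (D,0)->write 0,move R,goto C. Now: state=C, head=0, tape[-2..1]=0000 (head:   ^)
Step 3: in state C at pos 0, read 0 -> (C,0)->write 1,move L,goto H. Now: state=H, head=-1, tape[-2..1]=0010 (head:  ^)
Cells containing 1 after step 3: {0} -> 1 cell(s)

Answer: 1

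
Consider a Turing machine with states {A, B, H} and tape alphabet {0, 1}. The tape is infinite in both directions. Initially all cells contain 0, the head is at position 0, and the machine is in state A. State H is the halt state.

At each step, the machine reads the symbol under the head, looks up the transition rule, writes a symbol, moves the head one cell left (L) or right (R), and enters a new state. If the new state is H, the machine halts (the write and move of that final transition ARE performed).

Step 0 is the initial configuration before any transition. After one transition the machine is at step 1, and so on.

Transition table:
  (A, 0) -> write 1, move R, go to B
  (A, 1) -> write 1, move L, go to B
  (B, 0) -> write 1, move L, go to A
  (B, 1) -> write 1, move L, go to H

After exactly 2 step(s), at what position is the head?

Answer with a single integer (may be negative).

Step 1: in state A at pos 0, read 0 -> (A,0)->write 1,move R,goto B. Now: state=B, head=1, tape[-1..2]=0100 (head:   ^)
Step 2: in state B at pos 1, read 0 -> (B,0)->write 1,move L,goto A. Now: state=A, head=0, tape[-1..2]=0110 (head:  ^)

Answer: 0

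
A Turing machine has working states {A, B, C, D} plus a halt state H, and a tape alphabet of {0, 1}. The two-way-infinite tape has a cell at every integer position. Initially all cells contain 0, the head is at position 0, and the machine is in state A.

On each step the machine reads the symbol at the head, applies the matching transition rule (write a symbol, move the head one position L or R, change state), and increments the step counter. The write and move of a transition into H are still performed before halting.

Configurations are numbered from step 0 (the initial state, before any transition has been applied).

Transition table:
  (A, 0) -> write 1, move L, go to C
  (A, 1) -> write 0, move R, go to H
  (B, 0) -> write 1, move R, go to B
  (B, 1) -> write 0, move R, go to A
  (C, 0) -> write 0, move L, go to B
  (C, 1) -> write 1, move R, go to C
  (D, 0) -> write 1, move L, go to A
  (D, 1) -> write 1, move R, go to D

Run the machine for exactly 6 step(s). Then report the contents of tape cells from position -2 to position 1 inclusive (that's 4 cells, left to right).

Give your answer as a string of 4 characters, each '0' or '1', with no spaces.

Step 1: in state A at pos 0, read 0 -> (A,0)->write 1,move L,goto C. Now: state=C, head=-1, tape[-2..1]=0010 (head:  ^)
Step 2: in state C at pos -1, read 0 -> (C,0)->write 0,move L,goto B. Now: state=B, head=-2, tape[-3..1]=00010 (head:  ^)
Step 3: in state B at pos -2, read 0 -> (B,0)->write 1,move R,goto B. Now: state=B, head=-1, tape[-3..1]=01010 (head:   ^)
Step 4: in state B at pos -1, read 0 -> (B,0)->write 1,move R,goto B. Now: state=B, head=0, tape[-3..1]=01110 (head:    ^)
Step 5: in state B at pos 0, read 1 -> (B,1)->write 0,move R,goto A. Now: state=A, head=1, tape[-3..2]=011000 (head:     ^)
Step 6: in state A at pos 1, read 0 -> (A,0)->write 1,move L,goto C. Now: state=C, head=0, tape[-3..2]=011010 (head:    ^)

Answer: 1101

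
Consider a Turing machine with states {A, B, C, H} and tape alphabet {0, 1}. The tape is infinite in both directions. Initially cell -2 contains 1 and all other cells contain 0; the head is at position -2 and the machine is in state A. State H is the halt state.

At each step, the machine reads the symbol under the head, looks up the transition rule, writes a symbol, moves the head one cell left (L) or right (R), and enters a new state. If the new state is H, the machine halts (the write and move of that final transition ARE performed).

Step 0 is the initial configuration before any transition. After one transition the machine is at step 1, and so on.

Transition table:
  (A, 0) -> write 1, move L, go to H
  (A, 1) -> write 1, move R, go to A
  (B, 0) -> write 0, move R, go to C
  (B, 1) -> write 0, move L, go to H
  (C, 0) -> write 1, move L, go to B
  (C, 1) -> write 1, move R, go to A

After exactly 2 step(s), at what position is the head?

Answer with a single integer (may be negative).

Answer: -2

Derivation:
Step 1: in state A at pos -2, read 1 -> (A,1)->write 1,move R,goto A. Now: state=A, head=-1, tape[-3..0]=0100 (head:   ^)
Step 2: in state A at pos -1, read 0 -> (A,0)->write 1,move L,goto H. Now: state=H, head=-2, tape[-3..0]=0110 (head:  ^)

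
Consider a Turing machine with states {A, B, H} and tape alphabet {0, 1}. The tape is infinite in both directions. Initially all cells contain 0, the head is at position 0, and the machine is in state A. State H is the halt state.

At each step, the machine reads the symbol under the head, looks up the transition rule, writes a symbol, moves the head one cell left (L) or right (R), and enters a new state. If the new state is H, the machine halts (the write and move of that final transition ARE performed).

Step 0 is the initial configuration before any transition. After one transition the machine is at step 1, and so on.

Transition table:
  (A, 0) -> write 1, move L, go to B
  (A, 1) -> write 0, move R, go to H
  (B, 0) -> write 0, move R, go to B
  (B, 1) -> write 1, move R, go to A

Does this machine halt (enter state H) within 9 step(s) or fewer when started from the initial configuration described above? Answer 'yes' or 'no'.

Step 1: in state A at pos 0, read 0 -> (A,0)->write 1,move L,goto B. Now: state=B, head=-1, tape[-2..1]=0010 (head:  ^)
Step 2: in state B at pos -1, read 0 -> (B,0)->write 0,move R,goto B. Now: state=B, head=0, tape[-2..1]=0010 (head:   ^)
Step 3: in state B at pos 0, read 1 -> (B,1)->write 1,move R,goto A. Now: state=A, head=1, tape[-2..2]=00100 (head:    ^)
Step 4: in state A at pos 1, read 0 -> (A,0)->write 1,move L,goto B. Now: state=B, head=0, tape[-2..2]=00110 (head:   ^)
Step 5: in state B at pos 0, read 1 -> (B,1)->write 1,move R,goto A. Now: state=A, head=1, tape[-2..2]=00110 (head:    ^)
Step 6: in state A at pos 1, read 1 -> (A,1)->write 0,move R,goto H. Now: state=H, head=2, tape[-2..3]=001000 (head:     ^)
State H reached at step 6; 6 <= 9 -> yes

Answer: yes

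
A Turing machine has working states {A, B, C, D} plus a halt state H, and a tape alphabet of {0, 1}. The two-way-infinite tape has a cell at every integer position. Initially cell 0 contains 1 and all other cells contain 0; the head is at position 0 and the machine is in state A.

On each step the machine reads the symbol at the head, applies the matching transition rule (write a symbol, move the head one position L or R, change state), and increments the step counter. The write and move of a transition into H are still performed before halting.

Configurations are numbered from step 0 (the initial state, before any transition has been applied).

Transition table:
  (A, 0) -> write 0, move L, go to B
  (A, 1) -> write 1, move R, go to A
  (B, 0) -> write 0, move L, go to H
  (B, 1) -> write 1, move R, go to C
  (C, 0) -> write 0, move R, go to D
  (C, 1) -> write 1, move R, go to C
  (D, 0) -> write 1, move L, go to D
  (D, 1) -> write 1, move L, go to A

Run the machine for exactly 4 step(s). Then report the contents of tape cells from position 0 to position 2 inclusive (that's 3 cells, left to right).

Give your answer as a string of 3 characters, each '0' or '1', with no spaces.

Answer: 100

Derivation:
Step 1: in state A at pos 0, read 1 -> (A,1)->write 1,move R,goto A. Now: state=A, head=1, tape[-1..2]=0100 (head:   ^)
Step 2: in state A at pos 1, read 0 -> (A,0)->write 0,move L,goto B. Now: state=B, head=0, tape[-1..2]=0100 (head:  ^)
Step 3: in state B at pos 0, read 1 -> (B,1)->write 1,move R,goto C. Now: state=C, head=1, tape[-1..2]=0100 (head:   ^)
Step 4: in state C at pos 1, read 0 -> (C,0)->write 0,move R,goto D. Now: state=D, head=2, tape[-1..3]=01000 (head:    ^)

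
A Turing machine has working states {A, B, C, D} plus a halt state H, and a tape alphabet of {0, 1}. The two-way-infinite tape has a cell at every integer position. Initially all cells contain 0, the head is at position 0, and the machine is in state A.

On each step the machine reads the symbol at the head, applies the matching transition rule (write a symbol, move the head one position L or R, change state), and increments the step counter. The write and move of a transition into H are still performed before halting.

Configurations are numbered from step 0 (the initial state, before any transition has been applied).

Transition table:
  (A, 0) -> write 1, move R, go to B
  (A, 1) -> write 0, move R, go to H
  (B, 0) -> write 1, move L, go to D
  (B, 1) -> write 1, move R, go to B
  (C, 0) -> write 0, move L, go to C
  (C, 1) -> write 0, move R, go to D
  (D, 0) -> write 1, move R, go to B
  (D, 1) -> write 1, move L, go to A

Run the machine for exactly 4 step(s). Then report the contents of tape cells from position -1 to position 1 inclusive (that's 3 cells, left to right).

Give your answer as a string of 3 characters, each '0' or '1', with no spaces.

Answer: 111

Derivation:
Step 1: in state A at pos 0, read 0 -> (A,0)->write 1,move R,goto B. Now: state=B, head=1, tape[-1..2]=0100 (head:   ^)
Step 2: in state B at pos 1, read 0 -> (B,0)->write 1,move L,goto D. Now: state=D, head=0, tape[-1..2]=0110 (head:  ^)
Step 3: in state D at pos 0, read 1 -> (D,1)->write 1,move L,goto A. Now: state=A, head=-1, tape[-2..2]=00110 (head:  ^)
Step 4: in state A at pos -1, read 0 -> (A,0)->write 1,move R,goto B. Now: state=B, head=0, tape[-2..2]=01110 (head:   ^)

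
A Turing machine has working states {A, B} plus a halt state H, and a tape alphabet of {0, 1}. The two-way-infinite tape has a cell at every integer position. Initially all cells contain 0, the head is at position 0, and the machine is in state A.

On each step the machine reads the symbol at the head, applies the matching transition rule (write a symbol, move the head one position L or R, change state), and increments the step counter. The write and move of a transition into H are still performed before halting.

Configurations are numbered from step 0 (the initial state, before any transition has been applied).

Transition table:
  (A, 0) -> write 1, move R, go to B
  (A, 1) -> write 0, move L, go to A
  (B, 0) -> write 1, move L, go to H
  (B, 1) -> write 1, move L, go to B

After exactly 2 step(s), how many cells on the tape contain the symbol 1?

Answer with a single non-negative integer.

Answer: 2

Derivation:
Step 1: in state A at pos 0, read 0 -> (A,0)->write 1,move R,goto B. Now: state=B, head=1, tape[-1..2]=0100 (head:   ^)
Step 2: in state B at pos 1, read 0 -> (B,0)->write 1,move L,goto H. Now: state=H, head=0, tape[-1..2]=0110 (head:  ^)
Cells containing 1 after step 2: {0, 1} -> 2 cell(s)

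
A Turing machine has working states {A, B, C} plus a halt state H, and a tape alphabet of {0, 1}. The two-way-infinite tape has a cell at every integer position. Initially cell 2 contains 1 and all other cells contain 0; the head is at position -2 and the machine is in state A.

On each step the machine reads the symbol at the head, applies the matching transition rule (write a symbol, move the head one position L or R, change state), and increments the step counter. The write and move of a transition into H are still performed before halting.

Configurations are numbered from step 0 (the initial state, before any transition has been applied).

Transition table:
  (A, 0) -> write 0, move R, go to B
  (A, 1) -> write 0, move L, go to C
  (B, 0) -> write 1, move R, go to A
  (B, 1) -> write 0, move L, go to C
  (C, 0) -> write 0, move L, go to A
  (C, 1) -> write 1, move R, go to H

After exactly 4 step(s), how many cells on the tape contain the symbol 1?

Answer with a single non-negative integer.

Step 1: in state A at pos -2, read 0 -> (A,0)->write 0,move R,goto B. Now: state=B, head=-1, tape[-3..3]=0000010 (head:   ^)
Step 2: in state B at pos -1, read 0 -> (B,0)->write 1,move R,goto A. Now: state=A, head=0, tape[-3..3]=0010010 (head:    ^)
Step 3: in state A at pos 0, read 0 -> (A,0)->write 0,move R,goto B. Now: state=B, head=1, tape[-3..3]=0010010 (head:     ^)
Step 4: in state B at pos 1, read 0 -> (B,0)->write 1,move R,goto A. Now: state=A, head=2, tape[-3..3]=0010110 (head:      ^)
Cells containing 1 after step 4: {-1, 1, 2} -> 3 cell(s)

Answer: 3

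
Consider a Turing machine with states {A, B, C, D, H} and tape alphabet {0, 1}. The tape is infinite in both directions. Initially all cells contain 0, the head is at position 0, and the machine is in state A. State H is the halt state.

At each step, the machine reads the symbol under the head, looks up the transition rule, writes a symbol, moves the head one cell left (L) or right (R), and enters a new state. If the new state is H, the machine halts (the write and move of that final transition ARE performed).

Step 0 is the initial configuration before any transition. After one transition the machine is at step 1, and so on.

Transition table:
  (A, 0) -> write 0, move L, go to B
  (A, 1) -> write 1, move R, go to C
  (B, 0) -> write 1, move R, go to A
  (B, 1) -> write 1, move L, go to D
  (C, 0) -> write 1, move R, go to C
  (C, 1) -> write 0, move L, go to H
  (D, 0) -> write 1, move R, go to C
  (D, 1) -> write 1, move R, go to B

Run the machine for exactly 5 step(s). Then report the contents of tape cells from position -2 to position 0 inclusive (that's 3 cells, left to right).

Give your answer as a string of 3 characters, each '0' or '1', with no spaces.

Step 1: in state A at pos 0, read 0 -> (A,0)->write 0,move L,goto B. Now: state=B, head=-1, tape[-2..1]=0000 (head:  ^)
Step 2: in state B at pos -1, read 0 -> (B,0)->write 1,move R,goto A. Now: state=A, head=0, tape[-2..1]=0100 (head:   ^)
Step 3: in state A at pos 0, read 0 -> (A,0)->write 0,move L,goto B. Now: state=B, head=-1, tape[-2..1]=0100 (head:  ^)
Step 4: in state B at pos -1, read 1 -> (B,1)->write 1,move L,goto D. Now: state=D, head=-2, tape[-3..1]=00100 (head:  ^)
Step 5: in state D at pos -2, read 0 -> (D,0)->write 1,move R,goto C. Now: state=C, head=-1, tape[-3..1]=01100 (head:   ^)

Answer: 110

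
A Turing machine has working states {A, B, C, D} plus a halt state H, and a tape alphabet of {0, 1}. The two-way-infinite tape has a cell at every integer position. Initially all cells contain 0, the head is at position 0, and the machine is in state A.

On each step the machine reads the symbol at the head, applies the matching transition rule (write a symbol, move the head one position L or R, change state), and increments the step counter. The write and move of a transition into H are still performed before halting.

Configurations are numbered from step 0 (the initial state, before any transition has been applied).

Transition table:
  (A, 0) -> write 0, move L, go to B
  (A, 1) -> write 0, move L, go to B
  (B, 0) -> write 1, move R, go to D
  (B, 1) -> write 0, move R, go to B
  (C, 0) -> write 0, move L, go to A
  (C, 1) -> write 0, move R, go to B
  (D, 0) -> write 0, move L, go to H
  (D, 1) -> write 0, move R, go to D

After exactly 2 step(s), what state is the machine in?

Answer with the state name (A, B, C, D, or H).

Answer: D

Derivation:
Step 1: in state A at pos 0, read 0 -> (A,0)->write 0,move L,goto B. Now: state=B, head=-1, tape[-2..1]=0000 (head:  ^)
Step 2: in state B at pos -1, read 0 -> (B,0)->write 1,move R,goto D. Now: state=D, head=0, tape[-2..1]=0100 (head:   ^)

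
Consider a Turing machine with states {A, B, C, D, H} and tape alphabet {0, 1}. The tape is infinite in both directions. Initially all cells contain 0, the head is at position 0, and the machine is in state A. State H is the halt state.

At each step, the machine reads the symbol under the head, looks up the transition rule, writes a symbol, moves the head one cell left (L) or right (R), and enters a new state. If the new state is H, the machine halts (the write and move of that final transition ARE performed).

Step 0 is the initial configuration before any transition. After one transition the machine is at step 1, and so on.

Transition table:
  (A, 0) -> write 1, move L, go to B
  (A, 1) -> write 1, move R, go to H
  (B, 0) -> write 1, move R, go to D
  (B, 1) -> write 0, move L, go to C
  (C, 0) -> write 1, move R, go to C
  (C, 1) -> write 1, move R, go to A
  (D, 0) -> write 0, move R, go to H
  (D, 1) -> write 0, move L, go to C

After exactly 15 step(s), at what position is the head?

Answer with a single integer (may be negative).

Answer: -1

Derivation:
Step 1: in state A at pos 0, read 0 -> (A,0)->write 1,move L,goto B. Now: state=B, head=-1, tape[-2..1]=0010 (head:  ^)
Step 2: in state B at pos -1, read 0 -> (B,0)->write 1,move R,goto D. Now: state=D, head=0, tape[-2..1]=0110 (head:   ^)
Step 3: in state D at pos 0, read 1 -> (D,1)->write 0,move L,goto C. Now: state=C, head=-1, tape[-2..1]=0100 (head:  ^)
Step 4: in state C at pos -1, read 1 -> (C,1)->write 1,move R,goto A. Now: state=A, head=0, tape[-2..1]=0100 (head:   ^)
Step 5: in state A at pos 0, read 0 -> (A,0)->write 1,move L,goto B. Now: state=B, head=-1, tape[-2..1]=0110 (head:  ^)
Step 6: in state B at pos -1, read 1 -> (B,1)->write 0,move L,goto C. Now: state=C, head=-2, tape[-3..1]=00010 (head:  ^)
Step 7: in state C at pos -2, read 0 -> (C,0)->write 1,move R,goto C. Now: state=C, head=-1, tape[-3..1]=01010 (head:   ^)
Step 8: in state C at pos -1, read 0 -> (C,0)->write 1,move R,goto C. Now: state=C, head=0, tape[-3..1]=01110 (head:    ^)
Step 9: in state C at pos 0, read 1 -> (C,1)->write 1,move R,goto A. Now: state=A, head=1, tape[-3..2]=011100 (head:     ^)
Step 10: in state A at pos 1, read 0 -> (A,0)->write 1,move L,goto B. Now: state=B, head=0, tape[-3..2]=011110 (head:    ^)
Step 11: in state B at pos 0, read 1 -> (B,1)->write 0,move L,goto C. Now: state=C, head=-1, tape[-3..2]=011010 (head:   ^)
Step 12: in state C at pos -1, read 1 -> (C,1)->write 1,move R,goto A. Now: state=A, head=0, tape[-3..2]=011010 (head:    ^)
Step 13: in state A at pos 0, read 0 -> (A,0)->write 1,move L,goto B. Now: state=B, head=-1, tape[-3..2]=011110 (head:   ^)
Step 14: in state B at pos -1, read 1 -> (B,1)->write 0,move L,goto C. Now: state=C, head=-2, tape[-3..2]=010110 (head:  ^)
Step 15: in state C at pos -2, read 1 -> (C,1)->write 1,move R,goto A. Now: state=A, head=-1, tape[-3..2]=010110 (head:   ^)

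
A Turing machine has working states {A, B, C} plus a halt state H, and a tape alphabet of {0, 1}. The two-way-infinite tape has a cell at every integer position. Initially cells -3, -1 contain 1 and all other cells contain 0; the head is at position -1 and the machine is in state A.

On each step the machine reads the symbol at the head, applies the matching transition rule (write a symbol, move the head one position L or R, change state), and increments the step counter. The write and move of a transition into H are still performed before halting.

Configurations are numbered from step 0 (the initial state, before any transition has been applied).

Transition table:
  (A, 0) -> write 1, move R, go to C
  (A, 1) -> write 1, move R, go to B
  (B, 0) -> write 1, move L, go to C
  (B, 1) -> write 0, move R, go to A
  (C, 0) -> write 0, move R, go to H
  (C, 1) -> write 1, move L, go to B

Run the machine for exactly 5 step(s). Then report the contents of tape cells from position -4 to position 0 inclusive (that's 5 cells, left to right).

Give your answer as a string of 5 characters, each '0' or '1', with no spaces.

Step 1: in state A at pos -1, read 1 -> (A,1)->write 1,move R,goto B. Now: state=B, head=0, tape[-4..1]=010100 (head:     ^)
Step 2: in state B at pos 0, read 0 -> (B,0)->write 1,move L,goto C. Now: state=C, head=-1, tape[-4..1]=010110 (head:    ^)
Step 3: in state C at pos -1, read 1 -> (C,1)->write 1,move L,goto B. Now: state=B, head=-2, tape[-4..1]=010110 (head:   ^)
Step 4: in state B at pos -2, read 0 -> (B,0)->write 1,move L,goto C. Now: state=C, head=-3, tape[-4..1]=011110 (head:  ^)
Step 5: in state C at pos -3, read 1 -> (C,1)->write 1,move L,goto B. Now: state=B, head=-4, tape[-5..1]=0011110 (head:  ^)

Answer: 01111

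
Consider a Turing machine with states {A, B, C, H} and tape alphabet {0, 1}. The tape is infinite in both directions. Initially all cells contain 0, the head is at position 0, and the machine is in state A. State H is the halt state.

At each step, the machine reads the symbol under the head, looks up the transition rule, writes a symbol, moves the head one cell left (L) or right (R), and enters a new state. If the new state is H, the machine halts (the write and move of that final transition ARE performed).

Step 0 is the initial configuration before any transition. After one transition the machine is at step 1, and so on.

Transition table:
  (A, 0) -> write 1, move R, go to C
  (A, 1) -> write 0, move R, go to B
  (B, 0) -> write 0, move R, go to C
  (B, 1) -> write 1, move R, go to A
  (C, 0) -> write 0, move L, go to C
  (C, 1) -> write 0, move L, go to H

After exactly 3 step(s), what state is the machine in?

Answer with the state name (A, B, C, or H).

Answer: H

Derivation:
Step 1: in state A at pos 0, read 0 -> (A,0)->write 1,move R,goto C. Now: state=C, head=1, tape[-1..2]=0100 (head:   ^)
Step 2: in state C at pos 1, read 0 -> (C,0)->write 0,move L,goto C. Now: state=C, head=0, tape[-1..2]=0100 (head:  ^)
Step 3: in state C at pos 0, read 1 -> (C,1)->write 0,move L,goto H. Now: state=H, head=-1, tape[-2..2]=00000 (head:  ^)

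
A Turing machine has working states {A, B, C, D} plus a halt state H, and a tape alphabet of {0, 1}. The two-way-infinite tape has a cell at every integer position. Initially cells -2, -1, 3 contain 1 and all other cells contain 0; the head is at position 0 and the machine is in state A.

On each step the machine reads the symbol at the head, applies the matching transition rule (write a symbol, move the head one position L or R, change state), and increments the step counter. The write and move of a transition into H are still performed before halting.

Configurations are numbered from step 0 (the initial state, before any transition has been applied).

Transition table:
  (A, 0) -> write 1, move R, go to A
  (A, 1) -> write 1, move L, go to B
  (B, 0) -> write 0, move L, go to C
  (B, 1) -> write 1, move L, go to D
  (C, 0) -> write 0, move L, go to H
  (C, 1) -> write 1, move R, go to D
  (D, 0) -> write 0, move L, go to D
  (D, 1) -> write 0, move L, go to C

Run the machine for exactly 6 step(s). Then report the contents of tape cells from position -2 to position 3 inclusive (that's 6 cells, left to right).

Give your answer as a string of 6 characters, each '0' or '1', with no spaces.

Step 1: in state A at pos 0, read 0 -> (A,0)->write 1,move R,goto A. Now: state=A, head=1, tape[-3..4]=01110010 (head:     ^)
Step 2: in state A at pos 1, read 0 -> (A,0)->write 1,move R,goto A. Now: state=A, head=2, tape[-3..4]=01111010 (head:      ^)
Step 3: in state A at pos 2, read 0 -> (A,0)->write 1,move R,goto A. Now: state=A, head=3, tape[-3..4]=01111110 (head:       ^)
Step 4: in state A at pos 3, read 1 -> (A,1)->write 1,move L,goto B. Now: state=B, head=2, tape[-3..4]=01111110 (head:      ^)
Step 5: in state B at pos 2, read 1 -> (B,1)->write 1,move L,goto D. Now: state=D, head=1, tape[-3..4]=01111110 (head:     ^)
Step 6: in state D at pos 1, read 1 -> (D,1)->write 0,move L,goto C. Now: state=C, head=0, tape[-3..4]=01110110 (head:    ^)

Answer: 111011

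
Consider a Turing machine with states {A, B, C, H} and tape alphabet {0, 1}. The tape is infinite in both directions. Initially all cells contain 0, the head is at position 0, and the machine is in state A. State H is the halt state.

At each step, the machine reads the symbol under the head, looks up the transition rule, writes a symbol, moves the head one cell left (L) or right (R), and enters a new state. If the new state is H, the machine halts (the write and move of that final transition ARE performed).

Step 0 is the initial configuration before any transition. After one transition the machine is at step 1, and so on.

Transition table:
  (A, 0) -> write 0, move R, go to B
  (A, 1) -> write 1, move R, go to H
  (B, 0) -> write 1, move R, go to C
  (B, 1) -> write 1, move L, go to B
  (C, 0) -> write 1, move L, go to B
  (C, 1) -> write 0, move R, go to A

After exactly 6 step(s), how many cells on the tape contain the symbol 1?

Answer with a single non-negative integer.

Step 1: in state A at pos 0, read 0 -> (A,0)->write 0,move R,goto B. Now: state=B, head=1, tape[-1..2]=0000 (head:   ^)
Step 2: in state B at pos 1, read 0 -> (B,0)->write 1,move R,goto C. Now: state=C, head=2, tape[-1..3]=00100 (head:    ^)
Step 3: in state C at pos 2, read 0 -> (C,0)->write 1,move L,goto B. Now: state=B, head=1, tape[-1..3]=00110 (head:   ^)
Step 4: in state B at pos 1, read 1 -> (B,1)->write 1,move L,goto B. Now: state=B, head=0, tape[-1..3]=00110 (head:  ^)
Step 5: in state B at pos 0, read 0 -> (B,0)->write 1,move R,goto C. Now: state=C, head=1, tape[-1..3]=01110 (head:   ^)
Step 6: in state C at pos 1, read 1 -> (C,1)->write 0,move R,goto A. Now: state=A, head=2, tape[-1..3]=01010 (head:    ^)
Cells containing 1 after step 6: {0, 2} -> 2 cell(s)

Answer: 2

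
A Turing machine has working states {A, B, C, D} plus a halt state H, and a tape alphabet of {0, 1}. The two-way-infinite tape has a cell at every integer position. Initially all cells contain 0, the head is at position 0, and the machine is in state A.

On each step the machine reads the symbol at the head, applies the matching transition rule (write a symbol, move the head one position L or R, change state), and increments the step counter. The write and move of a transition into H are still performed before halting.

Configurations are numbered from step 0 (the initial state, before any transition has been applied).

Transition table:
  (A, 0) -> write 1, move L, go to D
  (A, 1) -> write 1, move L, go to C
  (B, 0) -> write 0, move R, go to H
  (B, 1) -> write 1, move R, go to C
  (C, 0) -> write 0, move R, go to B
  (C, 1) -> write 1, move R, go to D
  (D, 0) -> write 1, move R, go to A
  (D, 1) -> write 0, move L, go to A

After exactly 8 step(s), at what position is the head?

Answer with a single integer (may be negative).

Step 1: in state A at pos 0, read 0 -> (A,0)->write 1,move L,goto D. Now: state=D, head=-1, tape[-2..1]=0010 (head:  ^)
Step 2: in state D at pos -1, read 0 -> (D,0)->write 1,move R,goto A. Now: state=A, head=0, tape[-2..1]=0110 (head:   ^)
Step 3: in state A at pos 0, read 1 -> (A,1)->write 1,move L,goto C. Now: state=C, head=-1, tape[-2..1]=0110 (head:  ^)
Step 4: in state C at pos -1, read 1 -> (C,1)->write 1,move R,goto D. Now: state=D, head=0, tape[-2..1]=0110 (head:   ^)
Step 5: in state D at pos 0, read 1 -> (D,1)->write 0,move L,goto A. Now: state=A, head=-1, tape[-2..1]=0100 (head:  ^)
Step 6: in state A at pos -1, read 1 -> (A,1)->write 1,move L,goto C. Now: state=C, head=-2, tape[-3..1]=00100 (head:  ^)
Step 7: in state C at pos -2, read 0 -> (C,0)->write 0,move R,goto B. Now: state=B, head=-1, tape[-3..1]=00100 (head:   ^)
Step 8: in state B at pos -1, read 1 -> (B,1)->write 1,move R,goto C. Now: state=C, head=0, tape[-3..1]=00100 (head:    ^)

Answer: 0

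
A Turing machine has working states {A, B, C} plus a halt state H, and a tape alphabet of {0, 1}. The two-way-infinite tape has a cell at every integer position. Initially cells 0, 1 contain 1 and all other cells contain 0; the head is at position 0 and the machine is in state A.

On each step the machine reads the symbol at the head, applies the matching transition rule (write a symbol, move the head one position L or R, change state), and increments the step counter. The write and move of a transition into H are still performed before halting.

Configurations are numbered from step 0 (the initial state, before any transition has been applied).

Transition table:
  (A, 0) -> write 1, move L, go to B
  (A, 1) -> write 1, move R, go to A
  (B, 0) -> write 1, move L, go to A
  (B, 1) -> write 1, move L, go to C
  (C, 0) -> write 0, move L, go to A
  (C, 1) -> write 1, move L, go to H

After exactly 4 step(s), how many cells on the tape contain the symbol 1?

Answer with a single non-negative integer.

Answer: 3

Derivation:
Step 1: in state A at pos 0, read 1 -> (A,1)->write 1,move R,goto A. Now: state=A, head=1, tape[-1..2]=0110 (head:   ^)
Step 2: in state A at pos 1, read 1 -> (A,1)->write 1,move R,goto A. Now: state=A, head=2, tape[-1..3]=01100 (head:    ^)
Step 3: in state A at pos 2, read 0 -> (A,0)->write 1,move L,goto B. Now: state=B, head=1, tape[-1..3]=01110 (head:   ^)
Step 4: in state B at pos 1, read 1 -> (B,1)->write 1,move L,goto C. Now: state=C, head=0, tape[-1..3]=01110 (head:  ^)
Cells containing 1 after step 4: {0, 1, 2} -> 3 cell(s)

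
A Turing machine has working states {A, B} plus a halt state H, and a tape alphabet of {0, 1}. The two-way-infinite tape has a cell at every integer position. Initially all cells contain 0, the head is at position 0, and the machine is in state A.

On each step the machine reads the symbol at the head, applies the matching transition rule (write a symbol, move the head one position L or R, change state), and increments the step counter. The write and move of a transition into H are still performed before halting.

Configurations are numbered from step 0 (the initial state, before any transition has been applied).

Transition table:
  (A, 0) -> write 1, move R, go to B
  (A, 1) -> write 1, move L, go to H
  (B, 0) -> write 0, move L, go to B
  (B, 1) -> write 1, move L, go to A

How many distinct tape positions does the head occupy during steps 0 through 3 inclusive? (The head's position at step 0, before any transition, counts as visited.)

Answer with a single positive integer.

Answer: 3

Derivation:
Step 1: in state A at pos 0, read 0 -> (A,0)->write 1,move R,goto B. Now: state=B, head=1, tape[-1..2]=0100 (head:   ^)
Step 2: in state B at pos 1, read 0 -> (B,0)->write 0,move L,goto B. Now: state=B, head=0, tape[-1..2]=0100 (head:  ^)
Step 3: in state B at pos 0, read 1 -> (B,1)->write 1,move L,goto A. Now: state=A, head=-1, tape[-2..2]=00100 (head:  ^)
Head positions at steps 0..3: starting at 0, distinct positions visited = {-1, 0, 1} -> 3 position(s)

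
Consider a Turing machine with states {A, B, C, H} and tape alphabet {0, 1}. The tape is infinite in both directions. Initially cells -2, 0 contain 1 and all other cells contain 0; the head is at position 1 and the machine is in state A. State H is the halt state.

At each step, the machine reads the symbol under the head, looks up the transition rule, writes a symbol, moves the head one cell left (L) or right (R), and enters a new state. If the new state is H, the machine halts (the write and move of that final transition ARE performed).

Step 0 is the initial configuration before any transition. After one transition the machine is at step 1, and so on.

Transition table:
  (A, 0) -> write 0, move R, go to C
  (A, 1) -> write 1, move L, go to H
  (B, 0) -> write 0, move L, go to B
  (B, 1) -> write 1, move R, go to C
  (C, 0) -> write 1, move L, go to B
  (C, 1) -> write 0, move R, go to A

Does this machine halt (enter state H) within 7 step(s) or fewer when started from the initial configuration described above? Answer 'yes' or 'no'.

Step 1: in state A at pos 1, read 0 -> (A,0)->write 0,move R,goto C. Now: state=C, head=2, tape[-3..3]=0101000 (head:      ^)
Step 2: in state C at pos 2, read 0 -> (C,0)->write 1,move L,goto B. Now: state=B, head=1, tape[-3..3]=0101010 (head:     ^)
Step 3: in state B at pos 1, read 0 -> (B,0)->write 0,move L,goto B. Now: state=B, head=0, tape[-3..3]=0101010 (head:    ^)
Step 4: in state B at pos 0, read 1 -> (B,1)->write 1,move R,goto C. Now: state=C, head=1, tape[-3..3]=0101010 (head:     ^)
Step 5: in state C at pos 1, read 0 -> (C,0)->write 1,move L,goto B. Now: state=B, head=0, tape[-3..3]=0101110 (head:    ^)
Step 6: in state B at pos 0, read 1 -> (B,1)->write 1,move R,goto C. Now: state=C, head=1, tape[-3..3]=0101110 (head:     ^)
Step 7: in state C at pos 1, read 1 -> (C,1)->write 0,move R,goto A. Now: state=A, head=2, tape[-3..3]=0101010 (head:      ^)
After 7 step(s): state = A (not H) -> not halted within 7 -> no

Answer: no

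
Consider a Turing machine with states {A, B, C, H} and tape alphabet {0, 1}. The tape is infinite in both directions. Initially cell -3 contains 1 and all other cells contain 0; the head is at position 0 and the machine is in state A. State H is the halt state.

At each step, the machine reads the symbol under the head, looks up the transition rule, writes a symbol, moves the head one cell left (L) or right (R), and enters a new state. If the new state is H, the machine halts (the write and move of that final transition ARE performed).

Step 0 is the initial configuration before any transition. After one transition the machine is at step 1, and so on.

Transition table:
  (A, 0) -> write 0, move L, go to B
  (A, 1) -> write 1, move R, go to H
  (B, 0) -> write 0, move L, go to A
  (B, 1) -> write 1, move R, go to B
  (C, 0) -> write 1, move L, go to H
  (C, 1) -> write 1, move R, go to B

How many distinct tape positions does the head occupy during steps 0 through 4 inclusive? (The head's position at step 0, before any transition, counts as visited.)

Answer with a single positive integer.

Step 1: in state A at pos 0, read 0 -> (A,0)->write 0,move L,goto B. Now: state=B, head=-1, tape[-4..1]=010000 (head:    ^)
Step 2: in state B at pos -1, read 0 -> (B,0)->write 0,move L,goto A. Now: state=A, head=-2, tape[-4..1]=010000 (head:   ^)
Step 3: in state A at pos -2, read 0 -> (A,0)->write 0,move L,goto B. Now: state=B, head=-3, tape[-4..1]=010000 (head:  ^)
Step 4: in state B at pos -3, read 1 -> (B,1)->write 1,move R,goto B. Now: state=B, head=-2, tape[-4..1]=010000 (head:   ^)
Head positions at steps 0..4: starting at 0, distinct positions visited = {-3, -2, -1, 0} -> 4 position(s)

Answer: 4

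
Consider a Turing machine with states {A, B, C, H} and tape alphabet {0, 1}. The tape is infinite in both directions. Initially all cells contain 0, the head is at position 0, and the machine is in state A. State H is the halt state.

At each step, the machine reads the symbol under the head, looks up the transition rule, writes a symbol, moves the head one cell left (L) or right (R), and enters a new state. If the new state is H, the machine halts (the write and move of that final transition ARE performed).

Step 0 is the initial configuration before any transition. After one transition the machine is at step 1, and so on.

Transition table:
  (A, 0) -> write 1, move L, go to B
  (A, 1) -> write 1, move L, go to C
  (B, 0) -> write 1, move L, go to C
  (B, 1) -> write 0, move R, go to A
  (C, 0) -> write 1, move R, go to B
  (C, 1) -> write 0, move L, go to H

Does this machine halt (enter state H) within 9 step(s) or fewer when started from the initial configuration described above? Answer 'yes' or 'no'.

Answer: no

Derivation:
Step 1: in state A at pos 0, read 0 -> (A,0)->write 1,move L,goto B. Now: state=B, head=-1, tape[-2..1]=0010 (head:  ^)
Step 2: in state B at pos -1, read 0 -> (B,0)->write 1,move L,goto C. Now: state=C, head=-2, tape[-3..1]=00110 (head:  ^)
Step 3: in state C at pos -2, read 0 -> (C,0)->write 1,move R,goto B. Now: state=B, head=-1, tape[-3..1]=01110 (head:   ^)
Step 4: in state B at pos -1, read 1 -> (B,1)->write 0,move R,goto A. Now: state=A, head=0, tape[-3..1]=01010 (head:    ^)
Step 5: in state A at pos 0, read 1 -> (A,1)->write 1,move L,goto C. Now: state=C, head=-1, tape[-3..1]=01010 (head:   ^)
Step 6: in state C at pos -1, read 0 -> (C,0)->write 1,move R,goto B. Now: state=B, head=0, tape[-3..1]=01110 (head:    ^)
Step 7: in state B at pos 0, read 1 -> (B,1)->write 0,move R,goto A. Now: state=A, head=1, tape[-3..2]=011000 (head:     ^)
Step 8: in state A at pos 1, read 0 -> (A,0)->write 1,move L,goto B. Now: state=B, head=0, tape[-3..2]=011010 (head:    ^)
Step 9: in state B at pos 0, read 0 -> (B,0)->write 1,move L,goto C. Now: state=C, head=-1, tape[-3..2]=011110 (head:   ^)
After 9 step(s): state = C (not H) -> not halted within 9 -> no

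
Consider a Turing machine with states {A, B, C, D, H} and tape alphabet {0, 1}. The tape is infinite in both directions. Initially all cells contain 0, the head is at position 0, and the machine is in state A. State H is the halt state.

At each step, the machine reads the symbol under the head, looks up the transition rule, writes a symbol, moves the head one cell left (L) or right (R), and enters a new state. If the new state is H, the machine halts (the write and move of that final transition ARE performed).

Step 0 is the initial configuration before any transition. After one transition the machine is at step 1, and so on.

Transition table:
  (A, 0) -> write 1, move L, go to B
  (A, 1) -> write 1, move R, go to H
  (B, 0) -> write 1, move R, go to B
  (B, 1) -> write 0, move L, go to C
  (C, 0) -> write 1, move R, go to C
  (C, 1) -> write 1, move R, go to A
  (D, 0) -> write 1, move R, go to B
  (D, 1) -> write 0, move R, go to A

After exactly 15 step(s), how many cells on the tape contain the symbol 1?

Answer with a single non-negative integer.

Step 1: in state A at pos 0, read 0 -> (A,0)->write 1,move L,goto B. Now: state=B, head=-1, tape[-2..1]=0010 (head:  ^)
Step 2: in state B at pos -1, read 0 -> (B,0)->write 1,move R,goto B. Now: state=B, head=0, tape[-2..1]=0110 (head:   ^)
Step 3: in state B at pos 0, read 1 -> (B,1)->write 0,move L,goto C. Now: state=C, head=-1, tape[-2..1]=0100 (head:  ^)
Step 4: in state C at pos -1, read 1 -> (C,1)->write 1,move R,goto A. Now: state=A, head=0, tape[-2..1]=0100 (head:   ^)
Step 5: in state A at pos 0, read 0 -> (A,0)->write 1,move L,goto B. Now: state=B, head=-1, tape[-2..1]=0110 (head:  ^)
Step 6: in state B at pos -1, read 1 -> (B,1)->write 0,move L,goto C. Now: state=C, head=-2, tape[-3..1]=00010 (head:  ^)
Step 7: in state C at pos -2, read 0 -> (C,0)->write 1,move R,goto C. Now: state=C, head=-1, tape[-3..1]=01010 (head:   ^)
Step 8: in state C at pos -1, read 0 -> (C,0)->write 1,move R,goto C. Now: state=C, head=0, tape[-3..1]=01110 (head:    ^)
Step 9: in state C at pos 0, read 1 -> (C,1)->write 1,move R,goto A. Now: state=A, head=1, tape[-3..2]=011100 (head:     ^)
Step 10: in state A at pos 1, read 0 -> (A,0)->write 1,move L,goto B. Now: state=B, head=0, tape[-3..2]=011110 (head:    ^)
Step 11: in state B at pos 0, read 1 -> (B,1)->write 0,move L,goto C. Now: state=C, head=-1, tape[-3..2]=011010 (head:   ^)
Step 12: in state C at pos -1, read 1 -> (C,1)->write 1,move R,goto A. Now: state=A, head=0, tape[-3..2]=011010 (head:    ^)
Step 13: in state A at pos 0, read 0 -> (A,0)->write 1,move L,goto B. Now: state=B, head=-1, tape[-3..2]=011110 (head:   ^)
Step 14: in state B at pos -1, read 1 -> (B,1)->write 0,move L,goto C. Now: state=C, head=-2, tape[-3..2]=010110 (head:  ^)
Step 15: in state C at pos -2, read 1 -> (C,1)->write 1,move R,goto A. Now: state=A, head=-1, tape[-3..2]=010110 (head:   ^)
Cells containing 1 after step 15: {-2, 0, 1} -> 3 cell(s)

Answer: 3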